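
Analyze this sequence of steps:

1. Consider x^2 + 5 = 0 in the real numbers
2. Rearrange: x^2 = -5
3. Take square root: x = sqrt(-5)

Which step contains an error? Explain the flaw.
Step 3: Take square root: x = sqrt(-5)

Step 3 takes the square root of -5, which is negative. In the real number system, the square root of a negative number is undefined. The equation x^2 + 5 = 0 has no real solutions. Square roots of negative numbers only exist in the complex numbers.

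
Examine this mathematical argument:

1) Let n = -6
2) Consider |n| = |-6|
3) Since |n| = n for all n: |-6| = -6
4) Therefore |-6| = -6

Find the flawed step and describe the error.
Step 3: Since |n| = n for all n: |-6| = -6

Step 3 incorrectly states that |n| = n for all n. The correct definition is |n| = n when n >= 0, and |n| = -n when n < 0. Since -6 < 0, we have |-6| = -(-6) = 6, not -6.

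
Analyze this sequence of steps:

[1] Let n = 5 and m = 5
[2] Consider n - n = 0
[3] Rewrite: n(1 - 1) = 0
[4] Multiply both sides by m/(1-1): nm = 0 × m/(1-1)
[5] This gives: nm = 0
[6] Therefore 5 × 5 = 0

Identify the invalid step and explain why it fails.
Step 4: Multiply both sides by m/(1-1): nm = 0 × m/(1-1)

Step 4 multiplies both sides by m/(1-1). However, 1-1 = 0, so this is multiplication by m/0, which is undefined. We cannot multiply by an undefined expression.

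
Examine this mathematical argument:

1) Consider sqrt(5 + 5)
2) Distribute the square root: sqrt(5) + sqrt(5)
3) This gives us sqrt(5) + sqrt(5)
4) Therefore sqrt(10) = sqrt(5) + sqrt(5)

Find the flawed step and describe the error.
Step 2: Distribute the square root: sqrt(5) + sqrt(5)

Step 2 incorrectly 'distributes' the square root over addition. The square root function does not distribute: sqrt(a + b) ≠ sqrt(a) + sqrt(b). In fact, sqrt(5 + 5) = sqrt(10) ≈ 3.1623, while sqrt(5) + sqrt(5) ≈ 4.4721.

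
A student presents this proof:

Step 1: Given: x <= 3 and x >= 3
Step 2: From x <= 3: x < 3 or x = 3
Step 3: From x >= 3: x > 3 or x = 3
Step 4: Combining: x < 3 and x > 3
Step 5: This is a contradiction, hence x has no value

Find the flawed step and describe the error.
Step 4: Combining: x < 3 and x > 3

Step 4 incorrectly combines the conditions. From x <= 3 and x >= 3, the intersection is x = 3. The error treats the 'or' cases as 'and' requirements. The correct conclusion is that x = 3 is the unique solution, not that no solution exists.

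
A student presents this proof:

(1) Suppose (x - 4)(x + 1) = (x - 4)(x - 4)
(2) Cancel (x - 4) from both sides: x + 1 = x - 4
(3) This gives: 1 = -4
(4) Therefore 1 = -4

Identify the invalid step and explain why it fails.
Step 2: Cancel (x - 4) from both sides: x + 1 = x - 4

Step 2 cancels (x - 4) from both sides. This is only valid if (x - 4) ≠ 0, i.e., x ≠ 4. When x = 4, both sides equal zero regardless of the other factors. The correct approach requires considering x = 4 as a separate case.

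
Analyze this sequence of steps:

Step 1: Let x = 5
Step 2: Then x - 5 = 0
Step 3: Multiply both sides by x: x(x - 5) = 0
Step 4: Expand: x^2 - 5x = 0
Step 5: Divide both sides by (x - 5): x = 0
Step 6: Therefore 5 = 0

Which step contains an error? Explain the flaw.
Step 5: Divide both sides by (x - 5): x = 0

Step 5 divides both sides by (x - 5). However, since x = 5, we have (x - 5) = 0. Division by zero is undefined, making this step invalid.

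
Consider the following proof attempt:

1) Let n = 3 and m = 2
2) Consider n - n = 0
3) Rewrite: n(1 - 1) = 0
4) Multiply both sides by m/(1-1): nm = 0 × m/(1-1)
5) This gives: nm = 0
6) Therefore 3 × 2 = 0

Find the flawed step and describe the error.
Step 4: Multiply both sides by m/(1-1): nm = 0 × m/(1-1)

Step 4 multiplies both sides by m/(1-1). However, 1-1 = 0, so this is multiplication by m/0, which is undefined. We cannot multiply by an undefined expression.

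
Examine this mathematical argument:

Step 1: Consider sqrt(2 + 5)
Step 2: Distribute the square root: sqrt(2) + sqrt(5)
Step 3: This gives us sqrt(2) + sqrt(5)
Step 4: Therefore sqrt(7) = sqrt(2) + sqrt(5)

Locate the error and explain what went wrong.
Step 2: Distribute the square root: sqrt(2) + sqrt(5)

Step 2 incorrectly 'distributes' the square root over addition. The square root function does not distribute: sqrt(a + b) ≠ sqrt(a) + sqrt(b). In fact, sqrt(2 + 5) = sqrt(7) ≈ 2.6458, while sqrt(2) + sqrt(5) ≈ 3.6503.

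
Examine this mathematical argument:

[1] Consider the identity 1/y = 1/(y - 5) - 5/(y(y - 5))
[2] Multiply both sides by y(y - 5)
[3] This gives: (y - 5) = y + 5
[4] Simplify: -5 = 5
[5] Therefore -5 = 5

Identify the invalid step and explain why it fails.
Step 3: This gives: (y - 5) = y + 5

Step 3 makes a sign error when clearing denominators. Multiplying -5/(y(y - 5)) by y(y - 5) gives -5, not +5. The correct result is (y - 5) = y - 5, which is trivially true, not (y - 5) = y + 5. (Step 1 is a valid identity: 1/(y - 5) - 5/(y(y - 5)) = (y - 5)/(y(y - 5)) = 1/y.)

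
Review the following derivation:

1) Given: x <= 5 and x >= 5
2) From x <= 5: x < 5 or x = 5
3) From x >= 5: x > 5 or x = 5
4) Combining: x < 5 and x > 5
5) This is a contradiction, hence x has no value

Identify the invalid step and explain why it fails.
Step 4: Combining: x < 5 and x > 5

Step 4 incorrectly combines the conditions. From x <= 5 and x >= 5, the intersection is x = 5. The error treats the 'or' cases as 'and' requirements. The correct conclusion is that x = 5 is the unique solution, not that no solution exists.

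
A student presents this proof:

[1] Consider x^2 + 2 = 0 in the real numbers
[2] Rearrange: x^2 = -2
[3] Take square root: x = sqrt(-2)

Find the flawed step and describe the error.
Step 3: Take square root: x = sqrt(-2)

Step 3 takes the square root of -2, which is negative. In the real number system, the square root of a negative number is undefined. The equation x^2 + 2 = 0 has no real solutions. Square roots of negative numbers only exist in the complex numbers.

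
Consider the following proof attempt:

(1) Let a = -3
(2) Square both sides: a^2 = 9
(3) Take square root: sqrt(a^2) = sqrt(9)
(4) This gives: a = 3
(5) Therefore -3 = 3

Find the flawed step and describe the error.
Step 4: This gives: a = 3

Step 4 incorrectly states that sqrt(a^2) = a. The correct identity is sqrt(a^2) = |a|. Since a = -3 < 0, we have sqrt(a^2) = |-3| = 3, not a = -3.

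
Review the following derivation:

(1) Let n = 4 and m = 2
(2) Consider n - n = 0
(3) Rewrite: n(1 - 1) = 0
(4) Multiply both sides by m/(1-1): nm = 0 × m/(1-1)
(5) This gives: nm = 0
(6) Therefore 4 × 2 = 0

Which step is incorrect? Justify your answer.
Step 4: Multiply both sides by m/(1-1): nm = 0 × m/(1-1)

Step 4 multiplies both sides by m/(1-1). However, 1-1 = 0, so this is multiplication by m/0, which is undefined. We cannot multiply by an undefined expression.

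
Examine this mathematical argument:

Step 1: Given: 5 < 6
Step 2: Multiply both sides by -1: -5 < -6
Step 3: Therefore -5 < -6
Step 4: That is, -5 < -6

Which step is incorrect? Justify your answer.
Step 2: Multiply both sides by -1: -5 < -6

Step 2 multiplies both sides by -1 but fails to reverse the inequality sign. When multiplying (or dividing) an inequality by a negative number, the direction must be reversed. Since 5 < 6, we should get -5 > -6, i.e., -5 > -6.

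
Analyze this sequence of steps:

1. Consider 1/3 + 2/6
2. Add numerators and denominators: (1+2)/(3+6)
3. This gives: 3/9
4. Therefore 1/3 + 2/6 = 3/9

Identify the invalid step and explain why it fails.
Step 2: Add numerators and denominators: (1+2)/(3+6)

Step 2 incorrectly adds fractions by separately adding numerators and denominators. This is wrong. The correct method requires a common denominator: 1/3 + 2/6 = (1×6 + 2×3)/(3×6) = 12/18 = 2/3. The method used gives 3/9, which is different.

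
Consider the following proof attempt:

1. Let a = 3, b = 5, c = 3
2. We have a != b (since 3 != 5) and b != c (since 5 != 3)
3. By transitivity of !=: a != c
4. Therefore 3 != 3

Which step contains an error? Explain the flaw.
Step 3: By transitivity of !=: a != c

Step 3 incorrectly applies transitivity to the '!=' relation. Transitivity states: if a R b and b R c, then a R c. However, '!=' is not transitive. Counterexample: 3 != 5 and 5 != 3, but 3 = 3 (both equal 3). Transitivity holds for relations like <, <=, =, but not for !=.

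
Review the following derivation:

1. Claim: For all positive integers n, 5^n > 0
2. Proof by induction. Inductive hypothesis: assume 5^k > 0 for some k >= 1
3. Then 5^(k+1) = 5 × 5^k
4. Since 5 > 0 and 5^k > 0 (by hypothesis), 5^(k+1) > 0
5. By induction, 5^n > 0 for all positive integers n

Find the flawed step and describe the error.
Step 5: By induction, 5^n > 0 for all positive integers n

Step 5 concludes the proof by induction, but no base case was ever established. A valid induction proof requires: (1) a base case proving 5^1 > 0, and (2) an inductive step showing IF 5^k > 0 THEN 5^(k+1) > 0. Steps 2-4 correctly establish the inductive step, but without the base case the conclusion in step 5 does not follow.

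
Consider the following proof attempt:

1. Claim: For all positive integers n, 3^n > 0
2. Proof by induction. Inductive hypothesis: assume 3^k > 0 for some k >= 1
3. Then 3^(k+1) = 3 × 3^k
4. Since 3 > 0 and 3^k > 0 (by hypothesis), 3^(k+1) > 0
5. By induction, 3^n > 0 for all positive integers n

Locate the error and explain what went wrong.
Step 5: By induction, 3^n > 0 for all positive integers n

Step 5 concludes the proof by induction, but no base case was ever established. A valid induction proof requires: (1) a base case proving 3^1 > 0, and (2) an inductive step showing IF 3^k > 0 THEN 3^(k+1) > 0. Steps 2-4 correctly establish the inductive step, but without the base case the conclusion in step 5 does not follow.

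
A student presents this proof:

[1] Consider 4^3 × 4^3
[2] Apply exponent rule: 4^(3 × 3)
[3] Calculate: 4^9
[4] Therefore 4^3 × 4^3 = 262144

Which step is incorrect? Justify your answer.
Step 2: Apply exponent rule: 4^(3 × 3)

Step 2 incorrectly states that a^b × a^c = a^(b×c). The correct rule is a^b × a^c = a^(b+c). The actual value is 4^3 × 4^3 = 4^6 = 4096, not 4^9 = 262144.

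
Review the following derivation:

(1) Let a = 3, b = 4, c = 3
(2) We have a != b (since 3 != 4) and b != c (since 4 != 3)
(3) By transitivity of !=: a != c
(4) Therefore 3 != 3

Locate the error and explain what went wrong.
Step 3: By transitivity of !=: a != c

Step 3 incorrectly applies transitivity to the '!=' relation. Transitivity states: if a R b and b R c, then a R c. However, '!=' is not transitive. Counterexample: 3 != 4 and 4 != 3, but 3 = 3 (both equal 3). Transitivity holds for relations like <, <=, =, but not for !=.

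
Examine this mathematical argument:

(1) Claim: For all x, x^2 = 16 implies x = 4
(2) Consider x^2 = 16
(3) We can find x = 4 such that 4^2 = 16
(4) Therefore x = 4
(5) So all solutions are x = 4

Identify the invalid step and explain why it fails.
Step 4: Therefore x = 4

Step 4 incorrectly concludes that x = 4 is the only solution. The proof shows that x = 4 is A solution (existence), but does not show it is the ONLY solution (uniqueness). In fact, x = -4 is also a solution since (-4)^2 = 16. Finding one solution doesn't prove there are no others.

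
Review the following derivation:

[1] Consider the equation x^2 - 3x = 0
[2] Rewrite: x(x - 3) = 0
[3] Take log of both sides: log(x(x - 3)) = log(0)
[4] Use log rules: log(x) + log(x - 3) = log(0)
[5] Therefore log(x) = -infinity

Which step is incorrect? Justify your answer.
Step 3: Take log of both sides: log(x(x - 3)) = log(0)

Step 3 takes the logarithm of both sides, resulting in log(0) on the right side. The logarithm is only defined for positive numbers; log(0) is undefined (approaches negative infinity). This operation is invalid.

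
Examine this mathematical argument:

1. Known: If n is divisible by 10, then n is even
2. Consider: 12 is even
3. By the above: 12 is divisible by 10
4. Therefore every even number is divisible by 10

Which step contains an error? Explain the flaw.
Step 3: By the above: 12 is divisible by 10

Step 3 commits the fallacy of affirming the consequent. The known fact 'divisible by 10 → even' does NOT imply 'even → divisible by 10'. That would be the converse, which is false. For example, 12 is even but 12 ÷ 10 = 1.20, which is not an integer.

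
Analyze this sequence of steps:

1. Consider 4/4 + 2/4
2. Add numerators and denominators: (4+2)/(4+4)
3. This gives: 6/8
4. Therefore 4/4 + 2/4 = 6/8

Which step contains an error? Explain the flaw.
Step 2: Add numerators and denominators: (4+2)/(4+4)

Step 2 incorrectly adds fractions by separately adding numerators and denominators. This is wrong. The correct method requires a common denominator: 4/4 + 2/4 = (4×4 + 2×4)/(4×4) = 24/16 = 3/2. The method used gives 6/8, which is different.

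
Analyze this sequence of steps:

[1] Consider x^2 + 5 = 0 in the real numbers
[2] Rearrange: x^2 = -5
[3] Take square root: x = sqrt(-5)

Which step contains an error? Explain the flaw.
Step 3: Take square root: x = sqrt(-5)

Step 3 takes the square root of -5, which is negative. In the real number system, the square root of a negative number is undefined. The equation x^2 + 5 = 0 has no real solutions. Square roots of negative numbers only exist in the complex numbers.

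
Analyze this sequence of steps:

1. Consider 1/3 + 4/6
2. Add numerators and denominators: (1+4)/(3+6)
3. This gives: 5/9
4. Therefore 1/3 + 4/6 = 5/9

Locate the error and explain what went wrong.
Step 2: Add numerators and denominators: (1+4)/(3+6)

Step 2 incorrectly adds fractions by separately adding numerators and denominators. This is wrong. The correct method requires a common denominator: 1/3 + 4/6 = (1×6 + 4×3)/(3×6) = 18/18 = 1. The method used gives 5/9, which is different.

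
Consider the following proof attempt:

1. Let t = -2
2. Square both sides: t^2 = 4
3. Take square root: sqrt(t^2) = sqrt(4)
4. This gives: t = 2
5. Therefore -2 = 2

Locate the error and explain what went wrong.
Step 4: This gives: t = 2

Step 4 incorrectly states that sqrt(t^2) = t. The correct identity is sqrt(t^2) = |t|. Since t = -2 < 0, we have sqrt(t^2) = |-2| = 2, not t = -2.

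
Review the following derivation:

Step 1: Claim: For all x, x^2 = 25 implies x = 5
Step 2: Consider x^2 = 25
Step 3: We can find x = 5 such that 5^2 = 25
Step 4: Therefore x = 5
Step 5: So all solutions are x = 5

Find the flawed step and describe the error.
Step 4: Therefore x = 5

Step 4 incorrectly concludes that x = 5 is the only solution. The proof shows that x = 5 is A solution (existence), but does not show it is the ONLY solution (uniqueness). In fact, x = -5 is also a solution since (-5)^2 = 25. Finding one solution doesn't prove there are no others.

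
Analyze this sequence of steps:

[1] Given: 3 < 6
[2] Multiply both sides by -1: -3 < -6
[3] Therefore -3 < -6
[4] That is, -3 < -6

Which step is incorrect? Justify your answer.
Step 2: Multiply both sides by -1: -3 < -6

Step 2 multiplies both sides by -1 but fails to reverse the inequality sign. When multiplying (or dividing) an inequality by a negative number, the direction must be reversed. Since 3 < 6, we should get -3 > -6, i.e., -3 > -6.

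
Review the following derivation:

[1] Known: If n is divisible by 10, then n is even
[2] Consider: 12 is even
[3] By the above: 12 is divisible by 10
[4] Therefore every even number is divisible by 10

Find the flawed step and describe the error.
Step 3: By the above: 12 is divisible by 10

Step 3 commits the fallacy of affirming the consequent. The known fact 'divisible by 10 → even' does NOT imply 'even → divisible by 10'. That would be the converse, which is false. For example, 12 is even but 12 ÷ 10 = 1.20, which is not an integer.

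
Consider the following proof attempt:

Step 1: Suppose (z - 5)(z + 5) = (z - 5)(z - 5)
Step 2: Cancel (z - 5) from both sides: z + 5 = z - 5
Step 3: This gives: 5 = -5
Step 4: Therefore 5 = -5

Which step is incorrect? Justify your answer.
Step 2: Cancel (z - 5) from both sides: z + 5 = z - 5

Step 2 cancels (z - 5) from both sides. This is only valid if (z - 5) ≠ 0, i.e., z ≠ 5. When z = 5, both sides equal zero regardless of the other factors. The correct approach requires considering z = 5 as a separate case.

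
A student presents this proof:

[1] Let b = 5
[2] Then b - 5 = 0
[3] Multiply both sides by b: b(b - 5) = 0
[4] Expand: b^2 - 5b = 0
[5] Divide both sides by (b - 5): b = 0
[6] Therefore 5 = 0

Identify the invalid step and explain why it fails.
Step 5: Divide both sides by (b - 5): b = 0

Step 5 divides both sides by (b - 5). However, since b = 5, we have (b - 5) = 0. Division by zero is undefined, making this step invalid.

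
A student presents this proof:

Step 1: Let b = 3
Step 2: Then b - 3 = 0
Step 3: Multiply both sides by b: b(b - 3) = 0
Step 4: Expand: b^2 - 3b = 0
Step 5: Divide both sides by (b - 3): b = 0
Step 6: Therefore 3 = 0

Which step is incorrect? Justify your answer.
Step 5: Divide both sides by (b - 3): b = 0

Step 5 divides both sides by (b - 3). However, since b = 3, we have (b - 3) = 0. Division by zero is undefined, making this step invalid.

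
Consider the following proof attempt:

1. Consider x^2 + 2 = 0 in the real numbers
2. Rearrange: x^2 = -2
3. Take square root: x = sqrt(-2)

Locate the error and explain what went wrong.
Step 3: Take square root: x = sqrt(-2)

Step 3 takes the square root of -2, which is negative. In the real number system, the square root of a negative number is undefined. The equation x^2 + 2 = 0 has no real solutions. Square roots of negative numbers only exist in the complex numbers.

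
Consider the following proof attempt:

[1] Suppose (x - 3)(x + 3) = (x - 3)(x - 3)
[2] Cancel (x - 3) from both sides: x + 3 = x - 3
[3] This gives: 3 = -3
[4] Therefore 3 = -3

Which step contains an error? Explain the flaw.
Step 2: Cancel (x - 3) from both sides: x + 3 = x - 3

Step 2 cancels (x - 3) from both sides. This is only valid if (x - 3) ≠ 0, i.e., x ≠ 3. When x = 3, both sides equal zero regardless of the other factors. The correct approach requires considering x = 3 as a separate case.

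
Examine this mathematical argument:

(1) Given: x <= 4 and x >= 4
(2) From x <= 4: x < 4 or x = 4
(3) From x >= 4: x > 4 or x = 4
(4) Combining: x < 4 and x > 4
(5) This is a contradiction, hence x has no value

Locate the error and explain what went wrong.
Step 4: Combining: x < 4 and x > 4

Step 4 incorrectly combines the conditions. From x <= 4 and x >= 4, the intersection is x = 4. The error treats the 'or' cases as 'and' requirements. The correct conclusion is that x = 4 is the unique solution, not that no solution exists.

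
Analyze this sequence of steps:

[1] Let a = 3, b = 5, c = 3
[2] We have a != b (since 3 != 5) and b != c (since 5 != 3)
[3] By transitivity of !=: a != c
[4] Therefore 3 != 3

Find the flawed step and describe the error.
Step 3: By transitivity of !=: a != c

Step 3 incorrectly applies transitivity to the '!=' relation. Transitivity states: if a R b and b R c, then a R c. However, '!=' is not transitive. Counterexample: 3 != 5 and 5 != 3, but 3 = 3 (both equal 3). Transitivity holds for relations like <, <=, =, but not for !=.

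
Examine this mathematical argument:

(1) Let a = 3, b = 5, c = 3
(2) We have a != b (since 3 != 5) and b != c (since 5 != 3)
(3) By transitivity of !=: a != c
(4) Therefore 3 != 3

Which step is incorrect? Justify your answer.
Step 3: By transitivity of !=: a != c

Step 3 incorrectly applies transitivity to the '!=' relation. Transitivity states: if a R b and b R c, then a R c. However, '!=' is not transitive. Counterexample: 3 != 5 and 5 != 3, but 3 = 3 (both equal 3). Transitivity holds for relations like <, <=, =, but not for !=.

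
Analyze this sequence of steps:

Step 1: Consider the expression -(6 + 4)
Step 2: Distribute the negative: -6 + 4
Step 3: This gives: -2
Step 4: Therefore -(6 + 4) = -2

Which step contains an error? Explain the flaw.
Step 2: Distribute the negative: -6 + 4

Step 2 incorrectly distributes the negative sign. The correct distribution is -(6 + 4) = -6 - 4 = -10. The negative must be applied to both terms, not just the first. The error treats -(6 + 4) as -6 + 4, which equals -2 instead of -10.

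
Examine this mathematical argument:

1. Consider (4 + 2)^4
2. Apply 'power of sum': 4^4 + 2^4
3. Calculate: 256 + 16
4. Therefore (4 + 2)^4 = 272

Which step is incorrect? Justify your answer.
Step 2: Apply 'power of sum': 4^4 + 2^4

Step 2 incorrectly applies a non-existent rule '(a+b)^n = a^n + b^n'. This is false in general. The correct expansion uses the binomial theorem. The actual value is (4 + 2)^4 = 6^4 = 1296, not 272.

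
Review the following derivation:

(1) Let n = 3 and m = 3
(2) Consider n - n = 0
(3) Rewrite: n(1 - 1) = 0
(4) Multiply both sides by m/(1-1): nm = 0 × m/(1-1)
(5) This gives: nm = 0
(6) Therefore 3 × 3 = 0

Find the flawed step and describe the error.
Step 4: Multiply both sides by m/(1-1): nm = 0 × m/(1-1)

Step 4 multiplies both sides by m/(1-1). However, 1-1 = 0, so this is multiplication by m/0, which is undefined. We cannot multiply by an undefined expression.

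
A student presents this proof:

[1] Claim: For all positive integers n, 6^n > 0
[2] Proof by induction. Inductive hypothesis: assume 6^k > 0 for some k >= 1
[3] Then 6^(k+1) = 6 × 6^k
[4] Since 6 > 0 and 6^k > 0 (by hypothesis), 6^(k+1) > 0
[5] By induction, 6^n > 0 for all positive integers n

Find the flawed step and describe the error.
Step 5: By induction, 6^n > 0 for all positive integers n

Step 5 concludes the proof by induction, but no base case was ever established. A valid induction proof requires: (1) a base case proving 6^1 > 0, and (2) an inductive step showing IF 6^k > 0 THEN 6^(k+1) > 0. Steps 2-4 correctly establish the inductive step, but without the base case the conclusion in step 5 does not follow.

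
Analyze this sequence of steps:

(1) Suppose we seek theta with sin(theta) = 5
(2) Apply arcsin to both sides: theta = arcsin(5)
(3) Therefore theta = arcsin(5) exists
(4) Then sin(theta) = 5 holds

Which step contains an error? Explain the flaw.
Step 2: Apply arcsin to both sides: theta = arcsin(5)

Step 2 applies arcsin to 5. However, arcsin(x) is only defined for x in [-1, 1] because sin(theta) can only produce values in that range. Since |5| > 1, arcsin(5) is undefined. There is no angle whose sine equals 5.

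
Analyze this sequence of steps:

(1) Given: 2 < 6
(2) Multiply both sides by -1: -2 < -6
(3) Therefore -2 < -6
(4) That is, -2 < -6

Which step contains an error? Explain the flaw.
Step 2: Multiply both sides by -1: -2 < -6

Step 2 multiplies both sides by -1 but fails to reverse the inequality sign. When multiplying (or dividing) an inequality by a negative number, the direction must be reversed. Since 2 < 6, we should get -2 > -6, i.e., -2 > -6.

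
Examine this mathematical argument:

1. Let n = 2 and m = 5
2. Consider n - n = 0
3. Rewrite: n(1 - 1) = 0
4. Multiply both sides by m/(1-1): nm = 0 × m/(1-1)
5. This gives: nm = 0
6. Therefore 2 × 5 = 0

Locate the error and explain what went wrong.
Step 4: Multiply both sides by m/(1-1): nm = 0 × m/(1-1)

Step 4 multiplies both sides by m/(1-1). However, 1-1 = 0, so this is multiplication by m/0, which is undefined. We cannot multiply by an undefined expression.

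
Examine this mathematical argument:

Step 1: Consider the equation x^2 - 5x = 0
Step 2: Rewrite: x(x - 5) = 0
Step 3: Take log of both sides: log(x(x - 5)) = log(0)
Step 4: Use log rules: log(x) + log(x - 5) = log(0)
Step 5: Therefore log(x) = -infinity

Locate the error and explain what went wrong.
Step 3: Take log of both sides: log(x(x - 5)) = log(0)

Step 3 takes the logarithm of both sides, resulting in log(0) on the right side. The logarithm is only defined for positive numbers; log(0) is undefined (approaches negative infinity). This operation is invalid.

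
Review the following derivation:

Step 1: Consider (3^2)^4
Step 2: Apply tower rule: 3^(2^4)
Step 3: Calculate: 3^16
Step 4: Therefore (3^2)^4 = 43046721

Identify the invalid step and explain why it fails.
Step 2: Apply tower rule: 3^(2^4)

Step 2 incorrectly states that (a^b)^c = a^(b^c). The correct rule is (a^b)^c = a^(b×c). The actual value is (3^2)^4 = 3^8 = 6561, not 3^16 = 43046721.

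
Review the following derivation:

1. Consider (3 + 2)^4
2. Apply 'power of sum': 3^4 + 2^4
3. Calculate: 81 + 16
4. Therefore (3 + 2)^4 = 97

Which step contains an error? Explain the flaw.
Step 2: Apply 'power of sum': 3^4 + 2^4

Step 2 incorrectly applies a non-existent rule '(a+b)^n = a^n + b^n'. This is false in general. The correct expansion uses the binomial theorem. The actual value is (3 + 2)^4 = 5^4 = 625, not 97.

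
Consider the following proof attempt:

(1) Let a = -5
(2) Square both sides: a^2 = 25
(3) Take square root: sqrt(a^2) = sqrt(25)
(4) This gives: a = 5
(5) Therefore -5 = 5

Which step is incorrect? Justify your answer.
Step 4: This gives: a = 5

Step 4 incorrectly states that sqrt(a^2) = a. The correct identity is sqrt(a^2) = |a|. Since a = -5 < 0, we have sqrt(a^2) = |-5| = 5, not a = -5.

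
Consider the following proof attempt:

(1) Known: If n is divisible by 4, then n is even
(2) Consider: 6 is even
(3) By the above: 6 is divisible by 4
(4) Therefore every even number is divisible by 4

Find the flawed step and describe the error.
Step 3: By the above: 6 is divisible by 4

Step 3 commits the fallacy of affirming the consequent. The known fact 'divisible by 4 → even' does NOT imply 'even → divisible by 4'. That would be the converse, which is false. For example, 6 is even but 6 ÷ 4 = 1.50, which is not an integer.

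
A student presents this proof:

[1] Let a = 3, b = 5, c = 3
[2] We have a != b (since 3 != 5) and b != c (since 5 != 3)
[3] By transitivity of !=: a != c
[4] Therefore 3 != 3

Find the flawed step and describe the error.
Step 3: By transitivity of !=: a != c

Step 3 incorrectly applies transitivity to the '!=' relation. Transitivity states: if a R b and b R c, then a R c. However, '!=' is not transitive. Counterexample: 3 != 5 and 5 != 3, but 3 = 3 (both equal 3). Transitivity holds for relations like <, <=, =, but not for !=.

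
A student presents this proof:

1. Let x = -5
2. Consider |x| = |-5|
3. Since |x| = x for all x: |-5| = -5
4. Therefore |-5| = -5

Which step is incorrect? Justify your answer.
Step 3: Since |x| = x for all x: |-5| = -5

Step 3 incorrectly states that |x| = x for all x. The correct definition is |x| = x when x >= 0, and |x| = -x when x < 0. Since -5 < 0, we have |-5| = -(-5) = 5, not -5.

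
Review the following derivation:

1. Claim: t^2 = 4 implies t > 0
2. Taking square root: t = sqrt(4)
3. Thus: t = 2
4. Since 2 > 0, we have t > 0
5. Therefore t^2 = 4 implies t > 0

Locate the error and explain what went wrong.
Step 2: Taking square root: t = sqrt(4)

Step 2 takes the square root and assumes the positive root only. The equation t^2 = 4 actually has two solutions: t = 2 and t = -2. The proof silently assumes t > 0 without justification, then uses this assumption to conclude t > 0, which is circular. The counterexample t = -2 shows the claim is false.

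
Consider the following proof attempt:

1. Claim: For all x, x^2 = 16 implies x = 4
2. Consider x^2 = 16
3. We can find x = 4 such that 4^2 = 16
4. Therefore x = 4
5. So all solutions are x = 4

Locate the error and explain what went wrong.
Step 4: Therefore x = 4

Step 4 incorrectly concludes that x = 4 is the only solution. The proof shows that x = 4 is A solution (existence), but does not show it is the ONLY solution (uniqueness). In fact, x = -4 is also a solution since (-4)^2 = 16. Finding one solution doesn't prove there are no others.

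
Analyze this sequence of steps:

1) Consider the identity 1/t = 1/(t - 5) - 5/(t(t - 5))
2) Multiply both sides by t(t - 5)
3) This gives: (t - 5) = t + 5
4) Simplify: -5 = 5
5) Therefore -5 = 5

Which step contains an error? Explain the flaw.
Step 3: This gives: (t - 5) = t + 5

Step 3 makes a sign error when clearing denominators. Multiplying -5/(t(t - 5)) by t(t - 5) gives -5, not +5. The correct result is (t - 5) = t - 5, which is trivially true, not (t - 5) = t + 5. (Step 1 is a valid identity: 1/(t - 5) - 5/(t(t - 5)) = (t - 5)/(t(t - 5)) = 1/t.)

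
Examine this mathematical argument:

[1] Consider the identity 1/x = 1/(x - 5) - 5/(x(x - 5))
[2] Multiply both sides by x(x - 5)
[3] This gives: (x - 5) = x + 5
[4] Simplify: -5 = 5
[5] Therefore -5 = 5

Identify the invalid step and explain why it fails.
Step 3: This gives: (x - 5) = x + 5

Step 3 makes a sign error when clearing denominators. Multiplying -5/(x(x - 5)) by x(x - 5) gives -5, not +5. The correct result is (x - 5) = x - 5, which is trivially true, not (x - 5) = x + 5. (Step 1 is a valid identity: 1/(x - 5) - 5/(x(x - 5)) = (x - 5)/(x(x - 5)) = 1/x.)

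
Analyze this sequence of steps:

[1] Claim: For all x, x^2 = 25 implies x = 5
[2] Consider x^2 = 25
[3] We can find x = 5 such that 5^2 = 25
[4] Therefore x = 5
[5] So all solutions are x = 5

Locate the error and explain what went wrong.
Step 4: Therefore x = 5

Step 4 incorrectly concludes that x = 5 is the only solution. The proof shows that x = 5 is A solution (existence), but does not show it is the ONLY solution (uniqueness). In fact, x = -5 is also a solution since (-5)^2 = 25. Finding one solution doesn't prove there are no others.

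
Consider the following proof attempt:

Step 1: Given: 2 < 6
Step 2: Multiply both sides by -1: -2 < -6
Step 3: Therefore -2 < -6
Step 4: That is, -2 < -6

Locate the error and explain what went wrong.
Step 2: Multiply both sides by -1: -2 < -6

Step 2 multiplies both sides by -1 but fails to reverse the inequality sign. When multiplying (or dividing) an inequality by a negative number, the direction must be reversed. Since 2 < 6, we should get -2 > -6, i.e., -2 > -6.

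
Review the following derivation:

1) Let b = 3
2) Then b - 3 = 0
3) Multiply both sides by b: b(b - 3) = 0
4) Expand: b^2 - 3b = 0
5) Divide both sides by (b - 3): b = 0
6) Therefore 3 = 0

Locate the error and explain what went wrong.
Step 5: Divide both sides by (b - 3): b = 0

Step 5 divides both sides by (b - 3). However, since b = 3, we have (b - 3) = 0. Division by zero is undefined, making this step invalid.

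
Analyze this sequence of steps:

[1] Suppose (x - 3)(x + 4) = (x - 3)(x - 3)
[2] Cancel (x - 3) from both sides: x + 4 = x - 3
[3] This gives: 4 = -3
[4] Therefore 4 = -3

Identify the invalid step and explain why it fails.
Step 2: Cancel (x - 3) from both sides: x + 4 = x - 3

Step 2 cancels (x - 3) from both sides. This is only valid if (x - 3) ≠ 0, i.e., x ≠ 3. When x = 3, both sides equal zero regardless of the other factors. The correct approach requires considering x = 3 as a separate case.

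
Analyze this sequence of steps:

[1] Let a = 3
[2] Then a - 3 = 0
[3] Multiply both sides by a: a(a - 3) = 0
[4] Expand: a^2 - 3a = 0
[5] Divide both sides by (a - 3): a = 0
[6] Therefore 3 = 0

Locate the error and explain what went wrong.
Step 5: Divide both sides by (a - 3): a = 0

Step 5 divides both sides by (a - 3). However, since a = 3, we have (a - 3) = 0. Division by zero is undefined, making this step invalid.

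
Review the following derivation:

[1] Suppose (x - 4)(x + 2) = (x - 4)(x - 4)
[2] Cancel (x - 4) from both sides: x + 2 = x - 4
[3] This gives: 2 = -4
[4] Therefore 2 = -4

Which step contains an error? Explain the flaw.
Step 2: Cancel (x - 4) from both sides: x + 2 = x - 4

Step 2 cancels (x - 4) from both sides. This is only valid if (x - 4) ≠ 0, i.e., x ≠ 4. When x = 4, both sides equal zero regardless of the other factors. The correct approach requires considering x = 4 as a separate case.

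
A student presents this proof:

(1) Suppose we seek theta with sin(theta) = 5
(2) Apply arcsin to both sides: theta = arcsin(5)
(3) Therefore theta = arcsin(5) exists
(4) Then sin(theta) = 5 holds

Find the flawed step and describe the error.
Step 2: Apply arcsin to both sides: theta = arcsin(5)

Step 2 applies arcsin to 5. However, arcsin(x) is only defined for x in [-1, 1] because sin(theta) can only produce values in that range. Since |5| > 1, arcsin(5) is undefined. There is no angle whose sine equals 5.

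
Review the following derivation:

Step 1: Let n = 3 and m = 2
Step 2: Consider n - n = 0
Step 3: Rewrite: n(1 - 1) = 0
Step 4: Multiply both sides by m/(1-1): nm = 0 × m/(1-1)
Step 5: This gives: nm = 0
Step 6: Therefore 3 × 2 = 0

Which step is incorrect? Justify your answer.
Step 4: Multiply both sides by m/(1-1): nm = 0 × m/(1-1)

Step 4 multiplies both sides by m/(1-1). However, 1-1 = 0, so this is multiplication by m/0, which is undefined. We cannot multiply by an undefined expression.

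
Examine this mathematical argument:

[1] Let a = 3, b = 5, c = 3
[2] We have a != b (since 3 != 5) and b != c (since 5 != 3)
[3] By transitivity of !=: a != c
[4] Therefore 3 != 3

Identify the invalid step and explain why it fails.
Step 3: By transitivity of !=: a != c

Step 3 incorrectly applies transitivity to the '!=' relation. Transitivity states: if a R b and b R c, then a R c. However, '!=' is not transitive. Counterexample: 3 != 5 and 5 != 3, but 3 = 3 (both equal 3). Transitivity holds for relations like <, <=, =, but not for !=.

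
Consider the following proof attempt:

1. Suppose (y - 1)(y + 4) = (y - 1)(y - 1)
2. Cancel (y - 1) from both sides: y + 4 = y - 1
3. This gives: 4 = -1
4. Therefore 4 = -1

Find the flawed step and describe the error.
Step 2: Cancel (y - 1) from both sides: y + 4 = y - 1

Step 2 cancels (y - 1) from both sides. This is only valid if (y - 1) ≠ 0, i.e., y ≠ 1. When y = 1, both sides equal zero regardless of the other factors. The correct approach requires considering y = 1 as a separate case.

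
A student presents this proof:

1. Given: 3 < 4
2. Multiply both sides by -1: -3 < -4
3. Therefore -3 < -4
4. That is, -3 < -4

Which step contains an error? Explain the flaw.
Step 2: Multiply both sides by -1: -3 < -4

Step 2 multiplies both sides by -1 but fails to reverse the inequality sign. When multiplying (or dividing) an inequality by a negative number, the direction must be reversed. Since 3 < 4, we should get -3 > -4, i.e., -3 > -4.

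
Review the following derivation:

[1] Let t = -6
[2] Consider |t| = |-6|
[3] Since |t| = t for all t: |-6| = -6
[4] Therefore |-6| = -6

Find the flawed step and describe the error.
Step 3: Since |t| = t for all t: |-6| = -6

Step 3 incorrectly states that |t| = t for all t. The correct definition is |t| = t when t >= 0, and |t| = -t when t < 0. Since -6 < 0, we have |-6| = -(-6) = 6, not -6.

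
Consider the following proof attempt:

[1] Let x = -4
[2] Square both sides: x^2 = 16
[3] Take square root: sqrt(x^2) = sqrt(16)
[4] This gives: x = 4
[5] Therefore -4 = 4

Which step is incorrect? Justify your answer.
Step 4: This gives: x = 4

Step 4 incorrectly states that sqrt(x^2) = x. The correct identity is sqrt(x^2) = |x|. Since x = -4 < 0, we have sqrt(x^2) = |-4| = 4, not x = -4.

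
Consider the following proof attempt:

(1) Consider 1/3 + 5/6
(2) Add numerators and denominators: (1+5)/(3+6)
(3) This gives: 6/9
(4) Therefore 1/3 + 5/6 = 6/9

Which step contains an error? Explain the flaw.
Step 2: Add numerators and denominators: (1+5)/(3+6)

Step 2 incorrectly adds fractions by separately adding numerators and denominators. This is wrong. The correct method requires a common denominator: 1/3 + 5/6 = (1×6 + 5×3)/(3×6) = 21/18 = 7/6. The method used gives 6/9, which is different.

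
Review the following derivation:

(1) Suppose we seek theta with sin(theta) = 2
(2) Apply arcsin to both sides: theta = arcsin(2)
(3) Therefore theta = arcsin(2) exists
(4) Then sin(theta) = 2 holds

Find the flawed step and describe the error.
Step 2: Apply arcsin to both sides: theta = arcsin(2)

Step 2 applies arcsin to 2. However, arcsin(x) is only defined for x in [-1, 1] because sin(theta) can only produce values in that range. Since |2| > 1, arcsin(2) is undefined. There is no angle whose sine equals 2.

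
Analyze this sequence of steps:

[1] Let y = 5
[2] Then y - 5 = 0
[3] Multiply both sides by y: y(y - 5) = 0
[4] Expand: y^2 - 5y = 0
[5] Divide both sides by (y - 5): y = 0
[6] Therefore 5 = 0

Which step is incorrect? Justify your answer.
Step 5: Divide both sides by (y - 5): y = 0

Step 5 divides both sides by (y - 5). However, since y = 5, we have (y - 5) = 0. Division by zero is undefined, making this step invalid.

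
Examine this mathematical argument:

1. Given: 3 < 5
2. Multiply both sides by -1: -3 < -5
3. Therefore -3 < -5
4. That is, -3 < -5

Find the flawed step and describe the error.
Step 2: Multiply both sides by -1: -3 < -5

Step 2 multiplies both sides by -1 but fails to reverse the inequality sign. When multiplying (or dividing) an inequality by a negative number, the direction must be reversed. Since 3 < 5, we should get -3 > -5, i.e., -3 > -5.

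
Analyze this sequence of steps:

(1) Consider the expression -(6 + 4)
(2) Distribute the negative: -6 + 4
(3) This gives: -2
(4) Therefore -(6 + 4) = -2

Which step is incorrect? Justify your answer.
Step 2: Distribute the negative: -6 + 4

Step 2 incorrectly distributes the negative sign. The correct distribution is -(6 + 4) = -6 - 4 = -10. The negative must be applied to both terms, not just the first. The error treats -(6 + 4) as -6 + 4, which equals -2 instead of -10.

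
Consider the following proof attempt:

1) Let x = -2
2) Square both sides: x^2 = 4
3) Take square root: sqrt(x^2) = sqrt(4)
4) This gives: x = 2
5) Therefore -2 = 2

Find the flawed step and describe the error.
Step 4: This gives: x = 2

Step 4 incorrectly states that sqrt(x^2) = x. The correct identity is sqrt(x^2) = |x|. Since x = -2 < 0, we have sqrt(x^2) = |-2| = 2, not x = -2.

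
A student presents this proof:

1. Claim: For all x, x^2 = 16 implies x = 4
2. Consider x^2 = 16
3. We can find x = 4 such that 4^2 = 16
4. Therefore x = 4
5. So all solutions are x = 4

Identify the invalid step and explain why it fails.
Step 4: Therefore x = 4

Step 4 incorrectly concludes that x = 4 is the only solution. The proof shows that x = 4 is A solution (existence), but does not show it is the ONLY solution (uniqueness). In fact, x = -4 is also a solution since (-4)^2 = 16. Finding one solution doesn't prove there are no others.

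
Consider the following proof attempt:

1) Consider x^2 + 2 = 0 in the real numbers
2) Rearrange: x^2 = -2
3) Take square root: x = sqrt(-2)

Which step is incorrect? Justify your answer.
Step 3: Take square root: x = sqrt(-2)

Step 3 takes the square root of -2, which is negative. In the real number system, the square root of a negative number is undefined. The equation x^2 + 2 = 0 has no real solutions. Square roots of negative numbers only exist in the complex numbers.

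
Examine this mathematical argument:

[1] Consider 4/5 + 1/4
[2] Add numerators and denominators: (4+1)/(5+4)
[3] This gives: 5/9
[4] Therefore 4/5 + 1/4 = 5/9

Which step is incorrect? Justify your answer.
Step 2: Add numerators and denominators: (4+1)/(5+4)

Step 2 incorrectly adds fractions by separately adding numerators and denominators. This is wrong. The correct method requires a common denominator: 4/5 + 1/4 = (4×4 + 1×5)/(5×4) = 21/20 = 21/20. The method used gives 5/9, which is different.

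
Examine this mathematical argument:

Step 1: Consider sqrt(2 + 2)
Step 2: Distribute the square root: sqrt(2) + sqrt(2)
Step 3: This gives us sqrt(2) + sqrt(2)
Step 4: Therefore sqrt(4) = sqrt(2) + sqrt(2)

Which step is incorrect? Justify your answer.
Step 2: Distribute the square root: sqrt(2) + sqrt(2)

Step 2 incorrectly 'distributes' the square root over addition. The square root function does not distribute: sqrt(a + b) ≠ sqrt(a) + sqrt(b). In fact, sqrt(2 + 2) = sqrt(4) ≈ 2.0000, while sqrt(2) + sqrt(2) ≈ 2.8284.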